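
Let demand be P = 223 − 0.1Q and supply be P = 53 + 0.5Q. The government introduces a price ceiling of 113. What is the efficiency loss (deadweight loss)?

Competitive equilibrium: 223 − 0.1Q = 53 + 0.5Q → Q* = 283.3333, P* = 194.6667.
At the ceiling P = 113, quantity supplied = (113 − 53)/0.5 = 120.
Willingness to pay at Q' = 120: 223 − 0.1·120 = 211.
ΔQ = 283.3333 − 120 = 163.3333; wedge = 211 − 113 = 98.
Deadweight loss = ½ × 163.3333 × 98 = 8003.33.

8003.33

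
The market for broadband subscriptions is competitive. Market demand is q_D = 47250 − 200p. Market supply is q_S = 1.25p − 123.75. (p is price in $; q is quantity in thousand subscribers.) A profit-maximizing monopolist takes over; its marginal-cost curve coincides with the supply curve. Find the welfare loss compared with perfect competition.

In inverse form: demand p = 236.25 − 0.005q, supply p = 99 + 0.8q.
Competitive equilibrium: 236.25 − 0.005q = 99 + 0.8q → q* = 170.4969, p* = 235.3975.
Marginal revenue: MR = 236.25 − 0.01q. Set MR = MC: 236.25 − 0.01q = 99 + 0.8q → q_m = 169.4444.
Price p_m = 236.25 − 0.005·169.4444 = 235.4028; MC(q_m) = 99 + 0.8·169.4444 = 234.5555.
Competitive q* = 170.4969, so Δq = 1.0525; wedge = 235.4028 − 234.5555 = 0.8473.
The triangle = ½ × 1.0525 × 0.8473 = $0.45 thousand.

$0.45 thousand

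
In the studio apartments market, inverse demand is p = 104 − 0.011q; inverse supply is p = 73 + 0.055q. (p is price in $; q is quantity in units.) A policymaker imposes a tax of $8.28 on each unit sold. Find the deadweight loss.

$519.38

Competitive equilibrium: 104 − 0.011q = 73 + 0.055q → q* = 469.697, p* = 98.8333.
With the tax, the buyer price exceeds the seller price by 8.28: (104 − 0.011q) − (73 + 0.055q) = 8.28 → q' = 344.2424.
Δq = 469.697 − 344.2424 = 125.4546; the wedge equals the tax, 8.28.
DWL = ½ × 125.4546 × 8.28 = $519.38.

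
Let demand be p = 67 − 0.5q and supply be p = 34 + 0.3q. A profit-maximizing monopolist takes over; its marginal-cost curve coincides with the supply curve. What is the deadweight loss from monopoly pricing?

Competitive equilibrium: 67 − 0.5q = 34 + 0.3q → q* = 41.25, p* = 46.375.
Marginal revenue: MR = 67 − q. Set MR = MC: 67 − q = 34 + 0.3q → q_m = 25.3846.
Price p_m = 67 − 0.5·25.3846 = 54.3077; MC(q_m) = 34 + 0.3·25.3846 = 41.6154.
Competitive q* = 41.25, so Δq = 15.8654; wedge = 54.3077 − 41.6154 = 12.6923.
Welfare loss = ½ × 15.8654 × 12.6923 = 100.68.

100.68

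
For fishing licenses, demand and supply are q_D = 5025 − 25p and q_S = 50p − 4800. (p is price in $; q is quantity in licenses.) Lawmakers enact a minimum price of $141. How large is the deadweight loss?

In inverse form: demand p = 201 − 0.04q, supply p = 96 + 0.02q.
Competitive equilibrium: 201 − 0.04q = 96 + 0.02q → q* = 1750, p* = 131.
At the floor p = 141, quantity demanded = (201 − 141)/0.04 = 1500.
Sellers' marginal cost at q' = 1500: 96 + 0.02·1500 = 126.
Δq = 1750 − 1500 = 250; wedge = 141 − 126 = 15.
The triangle = ½ × 250 × 15 = $1875.

$1875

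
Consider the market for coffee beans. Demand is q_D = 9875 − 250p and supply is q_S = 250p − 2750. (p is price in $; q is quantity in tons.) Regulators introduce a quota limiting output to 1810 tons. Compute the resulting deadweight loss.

$12285.025

In inverse form: demand p = 39.5 − 0.004q, supply p = 11 + 0.004q.
Competitive equilibrium: 39.5 − 0.004q = 11 + 0.004q → q* = 3562.5, p* = 25.25.
At q = 1810: demand price = 39.5 − 0.004·1810 = 32.26; supply price = 11 + 0.004·1810 = 18.24.
Δq = 3562.5 − 1810 = 1752.5; wedge = 32.26 − 18.24 = 14.02.
The triangle = ½ × 1752.5 × 14.02 = $12285.025.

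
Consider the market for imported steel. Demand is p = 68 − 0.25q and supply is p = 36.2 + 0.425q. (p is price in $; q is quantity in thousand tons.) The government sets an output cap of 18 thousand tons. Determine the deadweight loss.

Competitive equilibrium: 68 − 0.25q = 36.2 + 0.425q → q* = 47.1111, p* = 56.2222.
At q = 18: demand price = 68 − 0.25·18 = 63.5; supply price = 36.2 + 0.425·18 = 43.85.
Δq = 47.1111 − 18 = 29.1111; wedge = 63.5 − 43.85 = 19.65.
Welfare loss = ½ × 29.1111 × 19.65 = $286.02 thousand.

$286.02 thousand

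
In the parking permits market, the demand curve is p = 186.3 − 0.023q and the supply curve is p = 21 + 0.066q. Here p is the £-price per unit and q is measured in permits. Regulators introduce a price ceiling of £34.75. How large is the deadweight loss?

Competitive equilibrium: 186.3 − 0.023q = 21 + 0.066q → q* = 1857.303371, p* = 143.582022.
At the ceiling p = 34.75, quantity supplied = (34.75 − 21)/0.066 = 208.333333.
Willingness to pay at q' = 208.333333: 186.3 − 0.023·208.333333 = 181.508333.
Δq = 1857.303371 − 208.333333 = 1648.970038; wedge = 181.508333 − 34.75 = 146.758333.
Welfare loss = ½ × 1648.970038 × 146.758333 = £121000.05.

£121000.05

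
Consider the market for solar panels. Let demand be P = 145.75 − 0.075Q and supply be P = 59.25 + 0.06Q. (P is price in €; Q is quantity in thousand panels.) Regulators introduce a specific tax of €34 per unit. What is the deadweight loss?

€4281.48 thousand

Competitive equilibrium: 145.75 − 0.075Q = 59.25 + 0.06Q → Q* = 640.7407, P* = 97.6944.
With the tax, the buyer price exceeds the seller price by 34: (145.75 − 0.075Q) − (59.25 + 0.06Q) = 34 → Q' = 388.8889.
ΔQ = 640.7407 − 388.8889 = 251.8518; the wedge equals the tax, 34.
Welfare loss = ½ × 251.8518 × 34 = €4281.48 thousand.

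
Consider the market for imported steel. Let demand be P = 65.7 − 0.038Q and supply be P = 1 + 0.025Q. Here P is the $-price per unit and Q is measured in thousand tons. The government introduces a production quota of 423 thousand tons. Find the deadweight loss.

$11491.10 thousand

Competitive equilibrium: 65.7 − 0.038Q = 1 + 0.025Q → Q* = 1026.9841, P* = 26.6746.
At Q = 423: demand price = 65.7 − 0.038·423 = 49.626; supply price = 1 + 0.025·423 = 11.575.
ΔQ = 1026.9841 − 423 = 603.9841; wedge = 49.626 − 11.575 = 38.051.
Deadweight loss = ½ × 603.9841 × 38.051 = $11491.10 thousand.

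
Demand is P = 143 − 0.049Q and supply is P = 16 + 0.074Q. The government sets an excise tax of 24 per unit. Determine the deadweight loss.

Competitive equilibrium: 143 − 0.049Q = 16 + 0.074Q → Q* = 1032.5203, P* = 92.4065.
With the tax, the buyer price exceeds the seller price by 24: (143 − 0.049Q) − (16 + 0.074Q) = 24 → Q' = 837.3984.
ΔQ = 1032.5203 − 837.3984 = 195.1219; the wedge equals the tax, 24.
The triangle = ½ × 195.1219 × 24 = 2341.46.

2341.46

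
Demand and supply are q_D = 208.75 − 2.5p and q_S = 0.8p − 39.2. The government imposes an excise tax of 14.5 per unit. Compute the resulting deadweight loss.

In inverse form: demand p = 83.5 − 0.4q, supply p = 49 + 1.25q.
Competitive equilibrium: 83.5 − 0.4q = 49 + 1.25q → q* = 20.9091, p* = 75.1364.
With the tax, the buyer price exceeds the seller price by 14.5: (83.5 − 0.4q) − (49 + 1.25q) = 14.5 → q' = 12.1212.
Δq = 20.9091 − 12.1212 = 8.7879; the wedge equals the tax, 14.5.
The triangle = ½ × 8.7879 × 14.5 = 63.71.

63.71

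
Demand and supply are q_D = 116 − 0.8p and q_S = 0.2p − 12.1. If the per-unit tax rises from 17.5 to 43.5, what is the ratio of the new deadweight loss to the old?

In inverse form: demand p = 145 − 1.25q, supply p = 60.5 + 5q.
Competitive equilibrium: 145 − 1.25q = 60.5 + 5q → q* = 13.52, p* = 128.1.
For a per-unit tax t: Δq = t/6.25, so DWL = ½·t·(t/6.25) = t²/12.5.
At t = 17.5: DWL = 24.5. At t = 43.5: DWL = 151.38.
Ratio = (43.5/17.5)² = 6.179.

6.179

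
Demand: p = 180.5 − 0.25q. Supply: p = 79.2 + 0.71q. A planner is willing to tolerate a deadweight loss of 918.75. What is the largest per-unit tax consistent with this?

42

Competitive equilibrium: 180.5 − 0.25q = 79.2 + 0.71q → q* = 105.5208, p* = 154.1198.
A tax t gives Δq = t/0.96 and wedge t, so DWL = t²/1.92.
t²/1.92 = 918.75 → t² = 1764 → t = 42.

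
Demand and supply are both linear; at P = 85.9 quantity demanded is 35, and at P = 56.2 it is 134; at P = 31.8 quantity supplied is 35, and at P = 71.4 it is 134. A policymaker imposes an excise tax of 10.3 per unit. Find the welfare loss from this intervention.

75.78

Demand slope = (56.2 − 85.9)/(134 − 35) = −0.3, so P = 96.4 − 0.3Q.
Supply slope = (71.4 − 31.8)/(134 − 35) = 0.4, so P = 17.8 + 0.4Q.
Competitive equilibrium: 96.4 − 0.3Q = 17.8 + 0.4Q → Q* = 112.2857, P* = 62.7143.
With the tax, the buyer price exceeds the seller price by 10.3: (96.4 − 0.3Q) − (17.8 + 0.4Q) = 10.3 → Q' = 97.5714.
ΔQ = 112.2857 − 97.5714 = 14.7143; the wedge equals the tax, 10.3.
The triangle = ½ × 14.7143 × 10.3 = 75.78.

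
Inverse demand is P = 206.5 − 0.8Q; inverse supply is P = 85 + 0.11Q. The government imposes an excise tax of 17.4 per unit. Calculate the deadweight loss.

166.35

Competitive equilibrium: 206.5 − 0.8Q = 85 + 0.11Q → Q* = 133.5165, P* = 99.6868.
With the tax, the buyer price exceeds the seller price by 17.4: (206.5 − 0.8Q) − (85 + 0.11Q) = 17.4 → Q' = 114.3956.
ΔQ = 133.5165 − 114.3956 = 19.1209; the wedge equals the tax, 17.4.
The triangle = ½ × 19.1209 × 17.4 = 166.35.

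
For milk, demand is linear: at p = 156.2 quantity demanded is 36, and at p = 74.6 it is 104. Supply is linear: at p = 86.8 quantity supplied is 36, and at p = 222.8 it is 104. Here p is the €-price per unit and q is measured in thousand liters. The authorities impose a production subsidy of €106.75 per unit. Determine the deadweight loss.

€1780.56 thousand

Demand slope = (74.6 − 156.2)/(104 − 36) = −1.2, so p = 199.4 − 1.2q.
Supply slope = (222.8 − 86.8)/(104 − 36) = 2, so p = 14.8 + 2q.
Competitive equilibrium: 199.4 − 1.2q = 14.8 + 2q → q* = 57.6875, p* = 130.175.
The subsidy lowers effective supply by 106.75: p = 2q − 91.95.
New quantity: 199.4 − 1.2q = 2q − 91.95 → q' = 91.0469.
Overproduction Δq = 91.0469 − 57.6875 = 33.3594; wedge = subsidy = 106.75.
Deadweight loss = ½ × 33.3594 × 106.75 = €1780.56 thousand.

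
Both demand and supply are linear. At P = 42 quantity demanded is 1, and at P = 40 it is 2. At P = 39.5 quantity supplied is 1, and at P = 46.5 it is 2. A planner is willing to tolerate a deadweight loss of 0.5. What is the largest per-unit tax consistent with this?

3

Demand slope = (40 − 42)/(2 − 1) = −2, so P = 44 − 2Q.
Supply slope = (46.5 − 39.5)/(2 − 1) = 7, so P = 32.5 + 7Q.
Competitive equilibrium: 44 − 2Q = 32.5 + 7Q → Q* = 1.2778, P* = 41.4444.
A tax t gives ΔQ = t/9 and wedge t, so DWL = t²/18.
t²/18 = 0.5 → t² = 9 → t = 3.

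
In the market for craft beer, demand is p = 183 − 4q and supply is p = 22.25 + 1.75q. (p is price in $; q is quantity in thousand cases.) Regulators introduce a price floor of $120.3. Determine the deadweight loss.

$433.65 thousand

Competitive equilibrium: 183 − 4q = 22.25 + 1.75q → q* = 27.9565, p* = 71.1739.
At the floor p = 120.3, quantity demanded = (183 − 120.3)/4 = 15.675.
Sellers' marginal cost at q' = 15.675: 22.25 + 1.75·15.675 = 49.6813.
Δq = 27.9565 − 15.675 = 12.2815; wedge = 120.3 − 49.6813 = 70.6187.
DWL = ½ × 12.2815 × 70.6187 = $433.65 thousand.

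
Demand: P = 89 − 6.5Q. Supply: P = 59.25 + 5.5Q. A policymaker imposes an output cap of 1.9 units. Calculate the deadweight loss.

Competitive equilibrium: 89 − 6.5Q = 59.25 + 5.5Q → Q* = 2.4792, P* = 72.8854.
At Q = 1.9: demand price = 89 − 6.5·1.9 = 76.65; supply price = 59.25 + 5.5·1.9 = 69.7.
ΔQ = 2.4792 − 1.9 = 0.5792; wedge = 76.65 − 69.7 = 6.95.
The triangle = ½ × 0.5792 × 6.95 = 2.01.

2.01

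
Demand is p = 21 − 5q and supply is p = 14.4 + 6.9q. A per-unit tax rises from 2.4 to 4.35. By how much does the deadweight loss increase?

0.55

Competitive equilibrium: 21 − 5q = 14.4 + 6.9q → q* = 0.5546, p* = 18.2269.
For a per-unit tax t: Δq = t/11.9, so DWL = ½·t·(t/11.9) = t²/23.8.
At t = 2.4: DWL = 0.242. At t = 4.35: DWL = 0.795.
Increase = 0.795 − 0.242 = 0.55.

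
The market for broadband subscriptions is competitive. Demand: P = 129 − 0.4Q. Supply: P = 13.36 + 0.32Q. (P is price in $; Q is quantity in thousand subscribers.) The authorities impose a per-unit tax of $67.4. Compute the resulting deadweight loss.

$3154.69 thousand

Competitive equilibrium: 129 − 0.4Q = 13.36 + 0.32Q → Q* = 160.6111, P* = 64.7556.
With the tax, the buyer price exceeds the seller price by 67.4: (129 − 0.4Q) − (13.36 + 0.32Q) = 67.4 → Q' = 67.
ΔQ = 160.6111 − 67 = 93.6111; the wedge equals the tax, 67.4.
Deadweight loss = ½ × 93.6111 × 67.4 = $3154.69 thousand.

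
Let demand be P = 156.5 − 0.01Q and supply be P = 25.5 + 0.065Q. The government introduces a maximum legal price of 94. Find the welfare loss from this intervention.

Competitive equilibrium: 156.5 − 0.01Q = 25.5 + 0.065Q → Q* = 1746.66667, P* = 139.03333.
At the ceiling P = 94, quantity supplied = (94 − 25.5)/0.065 = 1053.84615.
Willingness to pay at Q' = 1053.84615: 156.5 − 0.01·1053.84615 = 145.96154.
ΔQ = 1746.66667 − 1053.84615 = 692.82052; wedge = 145.96154 − 94 = 51.96154.
Welfare loss = ½ × 692.82052 × 51.96154 = 18000.01.

18000.01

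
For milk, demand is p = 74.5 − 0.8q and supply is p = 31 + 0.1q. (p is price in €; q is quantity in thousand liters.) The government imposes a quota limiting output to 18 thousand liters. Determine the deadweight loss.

€414.05 thousand

Competitive equilibrium: 74.5 − 0.8q = 31 + 0.1q → q* = 48.3333, p* = 35.8333.
At q = 18: demand price = 74.5 − 0.8·18 = 60.1; supply price = 31 + 0.1·18 = 32.8.
Δq = 48.3333 − 18 = 30.3333; wedge = 60.1 − 32.8 = 27.3.
Welfare loss = ½ × 30.3333 × 27.3 = €414.05 thousand.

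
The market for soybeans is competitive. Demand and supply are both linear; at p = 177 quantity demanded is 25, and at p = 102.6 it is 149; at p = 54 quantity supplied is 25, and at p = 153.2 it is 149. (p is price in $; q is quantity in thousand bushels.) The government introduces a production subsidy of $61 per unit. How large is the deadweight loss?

$1328.93 thousand

Demand slope = (102.6 − 177)/(149 − 25) = −0.6, so p = 192 − 0.6q.
Supply slope = (153.2 − 54)/(149 − 25) = 0.8, so p = 34 + 0.8q.
Competitive equilibrium: 192 − 0.6q = 34 + 0.8q → q* = 112.8571, p* = 124.2857.
The subsidy lowers effective supply by 61: p = 0.8q − 27.
New quantity: 192 − 0.6q = 0.8q − 27 → q' = 156.4286.
Overproduction Δq = 156.4286 − 112.8571 = 43.5715; wedge = subsidy = 61.
The triangle = ½ × 43.5715 × 61 = $1328.93 thousand.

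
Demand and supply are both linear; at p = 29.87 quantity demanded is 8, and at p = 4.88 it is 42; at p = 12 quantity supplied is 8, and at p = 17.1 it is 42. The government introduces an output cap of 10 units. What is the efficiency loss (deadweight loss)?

146.45

Demand slope = (4.88 − 29.87)/(42 − 8) = −0.735, so p = 35.75 − 0.735q.
Supply slope = (17.1 − 12)/(42 − 8) = 0.15, so p = 10.8 + 0.15q.
Competitive equilibrium: 35.75 − 0.735q = 10.8 + 0.15q → q* = 28.1921, p* = 15.0288.
At q = 10: demand price = 35.75 − 0.735·10 = 28.4; supply price = 10.8 + 0.15·10 = 12.3.
Δq = 28.1921 − 10 = 18.1921; wedge = 28.4 − 12.3 = 16.1.
The triangle = ½ × 18.1921 × 16.1 = 146.45.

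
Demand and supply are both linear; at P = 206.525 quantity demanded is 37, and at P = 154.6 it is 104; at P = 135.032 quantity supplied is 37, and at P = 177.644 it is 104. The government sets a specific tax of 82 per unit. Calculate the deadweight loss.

2382.71

Demand slope = (154.6 − 206.525)/(104 − 37) = −0.775, so P = 235.2 − 0.775Q.
Supply slope = (177.644 − 135.032)/(104 − 37) = 0.636, so P = 111.5 + 0.636Q.
Competitive equilibrium: 235.2 − 0.775Q = 111.5 + 0.636Q → Q* = 87.6683, P* = 167.2571.
With the tax, the buyer price exceeds the seller price by 82: (235.2 − 0.775Q) − (111.5 + 0.636Q) = 82 → Q' = 29.5535.
ΔQ = 87.6683 − 29.5535 = 58.1148; the wedge equals the tax, 82.
Deadweight loss = ½ × 58.1148 × 82 = 2382.71.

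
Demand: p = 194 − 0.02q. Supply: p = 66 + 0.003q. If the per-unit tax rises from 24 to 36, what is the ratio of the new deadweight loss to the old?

2.25

Competitive equilibrium: 194 − 0.02q = 66 + 0.003q → q* = 5565.2174, p* = 82.6957.
For a per-unit tax t: Δq = t/0.023, so DWL = ½·t·(t/0.023) = t²/0.046.
At t = 24: DWL = 12521.739. At t = 36: DWL = 28173.913.
Ratio = (36/24)² = 2.25.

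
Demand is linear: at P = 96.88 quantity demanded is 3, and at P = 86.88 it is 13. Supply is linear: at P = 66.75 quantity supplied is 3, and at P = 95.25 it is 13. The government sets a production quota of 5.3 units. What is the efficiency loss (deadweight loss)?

Demand slope = (86.88 − 96.88)/(13 − 3) = −1, so P = 99.88 − Q.
Supply slope = (95.25 − 66.75)/(13 − 3) = 2.85, so P = 58.2 + 2.85Q.
Competitive equilibrium: 99.88 − Q = 58.2 + 2.85Q → Q* = 10.826, P* = 89.054.
At Q = 5.3: demand price = 99.88 − 1·5.3 = 94.58; supply price = 58.2 + 2.85·5.3 = 73.305.
ΔQ = 10.826 − 5.3 = 5.526; wedge = 94.58 − 73.305 = 21.275.
DWL = ½ × 5.526 × 21.275 = 58.78.

58.78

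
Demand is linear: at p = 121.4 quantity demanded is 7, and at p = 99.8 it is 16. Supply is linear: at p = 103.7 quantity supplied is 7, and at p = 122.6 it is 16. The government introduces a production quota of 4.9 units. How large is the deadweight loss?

Demand slope = (99.8 − 121.4)/(16 − 7) = −2.4, so p = 138.2 − 2.4q.
Supply slope = (122.6 − 103.7)/(16 − 7) = 2.1, so p = 89 + 2.1q.
Competitive equilibrium: 138.2 − 2.4q = 89 + 2.1q → q* = 10.9333, p* = 111.96.
At q = 4.9: demand price = 138.2 − 2.4·4.9 = 126.44; supply price = 89 + 2.1·4.9 = 99.29.
Δq = 10.9333 − 4.9 = 6.0333; wedge = 126.44 − 99.29 = 27.15.
The triangle = ½ × 6.0333 × 27.15 = 81.90.

81.90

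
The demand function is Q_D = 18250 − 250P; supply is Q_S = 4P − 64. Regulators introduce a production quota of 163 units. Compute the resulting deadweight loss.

In inverse form: demand P = 73 − 0.004Q, supply P = 16 + 0.25Q.
Competitive equilibrium: 73 − 0.004Q = 16 + 0.25Q → Q* = 224.4094, P* = 72.1024.
At Q = 163: demand price = 73 − 0.004·163 = 72.348; supply price = 16 + 0.25·163 = 56.75.
ΔQ = 224.4094 − 163 = 61.4094; wedge = 72.348 − 56.75 = 15.598.
The triangle = ½ × 61.4094 × 15.598 = 478.93.

478.93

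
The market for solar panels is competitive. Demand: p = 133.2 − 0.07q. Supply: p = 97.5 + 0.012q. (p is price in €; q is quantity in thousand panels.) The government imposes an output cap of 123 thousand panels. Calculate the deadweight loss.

€4000.47 thousand

Competitive equilibrium: 133.2 − 0.07q = 97.5 + 0.012q → q* = 435.3659, p* = 102.7244.
At q = 123: demand price = 133.2 − 0.07·123 = 124.59; supply price = 97.5 + 0.012·123 = 98.976.
Δq = 435.3659 − 123 = 312.3659; wedge = 124.59 − 98.976 = 25.614.
Deadweight loss = ½ × 312.3659 × 25.614 = €4000.47 thousand.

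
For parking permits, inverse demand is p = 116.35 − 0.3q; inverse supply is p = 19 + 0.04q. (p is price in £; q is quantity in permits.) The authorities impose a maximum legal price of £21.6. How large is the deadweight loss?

£8327.30

Competitive equilibrium: 116.35 − 0.3q = 19 + 0.04q → q* = 286.3235, p* = 30.4529.
At the ceiling p = 21.6, quantity supplied = (21.6 − 19)/0.04 = 65.
Willingness to pay at q' = 65: 116.35 − 0.3·65 = 96.85.
Δq = 286.3235 − 65 = 221.3235; wedge = 96.85 − 21.6 = 75.25.
Welfare loss = ½ × 221.3235 × 75.25 = £8327.30.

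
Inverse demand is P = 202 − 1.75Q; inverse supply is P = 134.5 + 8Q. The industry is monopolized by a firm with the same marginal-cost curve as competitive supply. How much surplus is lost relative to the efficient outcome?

Competitive equilibrium: 202 − 1.75Q = 134.5 + 8Q → Q* = 6.9231, P* = 189.8846.
Marginal revenue: MR = 202 − 3.5Q. Set MR = MC: 202 − 3.5Q = 134.5 + 8Q → Q_m = 5.8696.
Price P_m = 202 − 1.75·5.8696 = 191.7282; MC(Q_m) = 134.5 + 8·5.8696 = 181.4568.
Competitive Q* = 6.9231, so ΔQ = 1.0535; wedge = 191.7282 − 181.4568 = 10.2714.
Deadweight loss = ½ × 1.0535 × 10.2714 = 5.41.

5.41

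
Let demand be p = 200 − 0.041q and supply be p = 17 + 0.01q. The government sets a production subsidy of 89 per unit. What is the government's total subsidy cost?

Competitive equilibrium: 200 − 0.041q = 17 + 0.01q → q* = 3588.23529, p* = 52.88235.
The subsidy lowers effective supply by 89: p = 0.01q − 72.
New quantity: 200 − 0.041q = 0.01q − 72 → q' = 5333.33333.
Total subsidy cost = 89 × 5333.33333 = 474666.67.

474666.67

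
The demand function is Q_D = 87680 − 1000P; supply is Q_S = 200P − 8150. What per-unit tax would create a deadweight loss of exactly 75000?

30

In inverse form: demand P = 87.68 − 0.001Q, supply P = 40.75 + 0.005Q.
Competitive equilibrium: 87.68 − 0.001Q = 40.75 + 0.005Q → Q* = 7821.6667, P* = 79.8583.
A tax t gives ΔQ = t/0.006 and wedge t, so DWL = t²/0.012.
t²/0.012 = 75000 → t² = 900 → t = 30.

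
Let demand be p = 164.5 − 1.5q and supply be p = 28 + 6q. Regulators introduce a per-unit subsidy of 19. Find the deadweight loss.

24.07

Competitive equilibrium: 164.5 − 1.5q = 28 + 6q → q* = 18.2, p* = 137.2.
The subsidy lowers effective supply by 19: p = 9 + 6q.
New quantity: 164.5 − 1.5q = 9 + 6q → q' = 20.7333.
Overproduction Δq = 20.7333 − 18.2 = 2.5333; wedge = subsidy = 19.
Deadweight loss = ½ × 2.5333 × 19 = 24.07.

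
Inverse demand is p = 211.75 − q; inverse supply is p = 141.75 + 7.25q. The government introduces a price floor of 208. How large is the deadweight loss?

Competitive equilibrium: 211.75 − q = 141.75 + 7.25q → q* = 8.4848, p* = 203.2652.
At the floor p = 208, quantity demanded = (211.75 − 208)/1 = 3.75.
Sellers' marginal cost at q' = 3.75: 141.75 + 7.25·3.75 = 168.9375.
Δq = 8.4848 − 3.75 = 4.7348; wedge = 208 − 168.9375 = 39.0625.
DWL = ½ × 4.7348 × 39.0625 = 92.48.

92.48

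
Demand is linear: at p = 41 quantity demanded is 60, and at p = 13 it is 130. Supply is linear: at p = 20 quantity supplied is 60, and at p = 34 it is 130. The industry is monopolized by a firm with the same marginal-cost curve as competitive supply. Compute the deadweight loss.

Demand slope = (13 − 41)/(130 − 60) = −0.4, so p = 65 − 0.4q.
Supply slope = (34 − 20)/(130 − 60) = 0.2, so p = 8 + 0.2q.
Competitive equilibrium: 65 − 0.4q = 8 + 0.2q → q* = 95, p* = 27.
Marginal revenue: MR = 65 − 0.8q. Set MR = MC: 65 − 0.8q = 8 + 0.2q → q_m = 57.
Price p_m = 65 − 0.4·57 = 42.2; MC(q_m) = 8 + 0.2·57 = 19.4.
Competitive q* = 95, so Δq = 38; wedge = 42.2 − 19.4 = 22.8.
Welfare loss = ½ × 38 × 22.8 = 433.20.

433.20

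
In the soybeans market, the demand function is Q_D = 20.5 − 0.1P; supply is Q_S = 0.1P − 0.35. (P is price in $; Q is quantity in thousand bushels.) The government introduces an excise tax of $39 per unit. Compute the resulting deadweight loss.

In inverse form: demand P = 205 − 10Q, supply P = 3.5 + 10Q.
Competitive equilibrium: 205 − 10Q = 3.5 + 10Q → Q* = 10.075, P* = 104.25.
With the tax, the buyer price exceeds the seller price by 39: (205 − 10Q) − (3.5 + 10Q) = 39 → Q' = 8.125.
ΔQ = 10.075 − 8.125 = 1.95; the wedge equals the tax, 39.
Deadweight loss = ½ × 1.95 × 39 = $38.025 thousand.

$38.025 thousand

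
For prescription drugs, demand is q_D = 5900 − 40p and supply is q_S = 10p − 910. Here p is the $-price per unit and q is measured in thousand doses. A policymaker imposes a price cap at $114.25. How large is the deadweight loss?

$3011.27 thousand

In inverse form: demand p = 147.5 − 0.025q, supply p = 91 + 0.1q.
Competitive equilibrium: 147.5 − 0.025q = 91 + 0.1q → q* = 452, p* = 136.2.
At the ceiling p = 114.25, quantity supplied = (114.25 − 91)/0.1 = 232.5.
Willingness to pay at q' = 232.5: 147.5 − 0.025·232.5 = 141.6875.
Δq = 452 − 232.5 = 219.5; wedge = 141.6875 − 114.25 = 27.4375.
The triangle = ½ × 219.5 × 27.4375 = $3011.27 thousand.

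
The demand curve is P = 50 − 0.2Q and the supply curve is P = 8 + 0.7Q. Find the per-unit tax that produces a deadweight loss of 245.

21

Competitive equilibrium: 50 − 0.2Q = 8 + 0.7Q → Q* = 46.6667, P* = 40.6667.
A tax t gives ΔQ = t/0.9 and wedge t, so DWL = t²/1.8.
t²/1.8 = 245 → t² = 441 → t = 21.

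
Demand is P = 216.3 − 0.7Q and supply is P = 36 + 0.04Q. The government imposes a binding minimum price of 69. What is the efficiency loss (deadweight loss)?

408.32

Competitive equilibrium: 216.3 − 0.7Q = 36 + 0.04Q → Q* = 243.6486, P* = 45.7459.
At the floor P = 69, quantity demanded = (216.3 − 69)/0.7 = 210.4286.
Sellers' marginal cost at Q' = 210.4286: 36 + 0.04·210.4286 = 44.4171.
ΔQ = 243.6486 − 210.4286 = 33.22; wedge = 69 − 44.4171 = 24.5829.
DWL = ½ × 33.22 × 24.5829 = 408.32.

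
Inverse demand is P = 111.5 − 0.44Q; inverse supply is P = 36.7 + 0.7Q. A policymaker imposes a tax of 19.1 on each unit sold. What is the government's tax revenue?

933.22

Competitive equilibrium: 111.5 − 0.44Q = 36.7 + 0.7Q → Q* = 65.614, P* = 82.6298.
With the tax, the buyer price exceeds the seller price by 19.1: (111.5 − 0.44Q) − (36.7 + 0.7Q) = 19.1 → Q' = 48.8596.
Tax revenue = 19.1 × 48.8596 = 933.22.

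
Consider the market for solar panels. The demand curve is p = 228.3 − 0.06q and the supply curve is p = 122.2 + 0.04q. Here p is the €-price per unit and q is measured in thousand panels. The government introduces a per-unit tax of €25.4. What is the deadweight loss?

€3225.80 thousand

Competitive equilibrium: 228.3 − 0.06q = 122.2 + 0.04q → q* = 1061, p* = 164.64.
With the tax, the buyer price exceeds the seller price by 25.4: (228.3 − 0.06q) − (122.2 + 0.04q) = 25.4 → q' = 807.
Δq = 1061 − 807 = 254; the wedge equals the tax, 25.4.
Welfare loss = ½ × 254 × 25.4 = €3225.80 thousand.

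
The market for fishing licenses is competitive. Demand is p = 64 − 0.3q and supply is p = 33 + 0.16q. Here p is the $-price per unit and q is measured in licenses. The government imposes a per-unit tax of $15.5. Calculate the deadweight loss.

Competitive equilibrium: 64 − 0.3q = 33 + 0.16q → q* = 67.3913, p* = 43.7826.
With the tax, the buyer price exceeds the seller price by 15.5: (64 − 0.3q) − (33 + 0.16q) = 15.5 → q' = 33.6957.
Δq = 67.3913 − 33.6957 = 33.6956; the wedge equals the tax, 15.5.
Deadweight loss = ½ × 33.6956 × 15.5 = $261.14.

$261.14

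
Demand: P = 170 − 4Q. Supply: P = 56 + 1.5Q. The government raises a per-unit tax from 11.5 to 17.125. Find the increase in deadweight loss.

14.64

Competitive equilibrium: 170 − 4Q = 56 + 1.5Q → Q* = 20.7273, P* = 87.0909.
For a per-unit tax t: ΔQ = t/5.5, so DWL = ½·t·(t/5.5) = t²/11.
At t = 11.5: DWL = 12.023. At t = 17.125: DWL = 26.661.
Increase = 26.661 − 12.023 = 14.64.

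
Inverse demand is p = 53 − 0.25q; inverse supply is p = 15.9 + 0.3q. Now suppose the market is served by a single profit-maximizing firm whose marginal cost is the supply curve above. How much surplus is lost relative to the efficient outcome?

Competitive equilibrium: 53 − 0.25q = 15.9 + 0.3q → q* = 67.4545, p* = 36.1364.
Marginal revenue: MR = 53 − 0.5q. Set MR = MC: 53 − 0.5q = 15.9 + 0.3q → q_m = 46.375.
Price p_m = 53 − 0.25·46.375 = 41.4063; MC(q_m) = 15.9 + 0.3·46.375 = 29.8125.
Competitive q* = 67.4545, so Δq = 21.0795; wedge = 41.4063 − 29.8125 = 11.5938.
The triangle = ½ × 21.0795 × 11.5938 = 122.20.

122.20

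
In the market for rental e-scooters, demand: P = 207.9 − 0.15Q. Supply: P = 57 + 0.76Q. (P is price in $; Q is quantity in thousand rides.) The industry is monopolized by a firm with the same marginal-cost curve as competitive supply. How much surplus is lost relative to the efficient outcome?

$250.54 thousand

Competitive equilibrium: 207.9 − 0.15Q = 57 + 0.76Q → Q* = 165.8242, P* = 183.0264.
Marginal revenue: MR = 207.9 − 0.3Q. Set MR = MC: 207.9 − 0.3Q = 57 + 0.76Q → Q_m = 142.3585.
Price P_m = 207.9 − 0.15·142.3585 = 186.5462; MC(Q_m) = 57 + 0.76·142.3585 = 165.1925.
Competitive Q* = 165.8242, so ΔQ = 23.4657; wedge = 186.5462 − 165.1925 = 21.3537.
DWL = ½ × 23.4657 × 21.3537 = $250.54 thousand.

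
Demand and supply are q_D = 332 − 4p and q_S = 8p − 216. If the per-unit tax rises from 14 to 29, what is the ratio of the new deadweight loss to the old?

4.291

In inverse form: demand p = 83 − 0.25q, supply p = 27 + 0.125q.
Competitive equilibrium: 83 − 0.25q = 27 + 0.125q → q* = 149.3333, p* = 45.6667.
For a per-unit tax t: Δq = t/0.375, so DWL = ½·t·(t/0.375) = t²/0.75.
At t = 14: DWL = 261.333. At t = 29: DWL = 1121.333.
Ratio = (29/14)² = 4.291.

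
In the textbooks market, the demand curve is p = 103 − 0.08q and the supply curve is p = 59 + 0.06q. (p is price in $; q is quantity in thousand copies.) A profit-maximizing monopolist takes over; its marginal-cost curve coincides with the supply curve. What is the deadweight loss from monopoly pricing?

$914.29 thousand

Competitive equilibrium: 103 − 0.08q = 59 + 0.06q → q* = 314.2857, p* = 77.8571.
Marginal revenue: MR = 103 − 0.16q. Set MR = MC: 103 − 0.16q = 59 + 0.06q → q_m = 200.
Price p_m = 103 − 0.08·200 = 87; MC(q_m) = 59 + 0.06·200 = 71.
Competitive q* = 314.2857, so Δq = 114.2857; wedge = 87 − 71 = 16.
DWL = ½ × 114.2857 × 16 = $914.29 thousand.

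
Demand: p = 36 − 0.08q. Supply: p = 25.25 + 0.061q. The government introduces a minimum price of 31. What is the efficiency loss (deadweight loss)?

13.31

Competitive equilibrium: 36 − 0.08q = 25.25 + 0.061q → q* = 76.2411, p* = 29.9007.
At the floor p = 31, quantity demanded = (36 − 31)/0.08 = 62.5.
Sellers' marginal cost at q' = 62.5: 25.25 + 0.061·62.5 = 29.0625.
Δq = 76.2411 − 62.5 = 13.7411; wedge = 31 − 29.0625 = 1.9375.
Welfare loss = ½ × 13.7411 × 1.9375 = 13.31.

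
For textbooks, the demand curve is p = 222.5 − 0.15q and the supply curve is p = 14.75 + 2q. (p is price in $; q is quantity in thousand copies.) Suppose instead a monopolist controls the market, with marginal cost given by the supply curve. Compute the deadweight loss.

Competitive equilibrium: 222.5 − 0.15q = 14.75 + 2q → q* = 96.6279, p* = 208.0058.
Marginal revenue: MR = 222.5 − 0.3q. Set MR = MC: 222.5 − 0.3q = 14.75 + 2q → q_m = 90.3261.
Price p_m = 222.5 − 0.15·90.3261 = 208.9511; MC(q_m) = 14.75 + 2·90.3261 = 195.4022.
Competitive q* = 96.6279, so Δq = 6.3018; wedge = 208.9511 − 195.4022 = 13.5489.
Welfare loss = ½ × 6.3018 × 13.5489 = $42.69 thousand.

$42.69 thousand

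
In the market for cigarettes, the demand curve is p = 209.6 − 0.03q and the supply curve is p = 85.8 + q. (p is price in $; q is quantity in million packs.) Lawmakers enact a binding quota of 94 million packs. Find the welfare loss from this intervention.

$353.36 million

Competitive equilibrium: 209.6 − 0.03q = 85.8 + q → q* = 120.1942, p* = 205.9942.
At q = 94: demand price = 209.6 − 0.03·94 = 206.78; supply price = 85.8 + 1·94 = 179.8.
Δq = 120.1942 − 94 = 26.1942; wedge = 206.78 − 179.8 = 26.98.
Deadweight loss = ½ × 26.1942 × 26.98 = $353.36 million.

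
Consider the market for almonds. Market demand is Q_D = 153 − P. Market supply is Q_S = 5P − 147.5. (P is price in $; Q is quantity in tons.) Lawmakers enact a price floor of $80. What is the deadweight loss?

$537

In inverse form: demand P = 153 − Q, supply P = 29.5 + 0.2Q.
Competitive equilibrium: 153 − Q = 29.5 + 0.2Q → Q* = 102.9167, P* = 50.0833.
At the floor P = 80, quantity demanded = (153 − 80)/1 = 73.
Sellers' marginal cost at Q' = 73: 29.5 + 0.2·73 = 44.1.
ΔQ = 102.9167 − 73 = 29.9167; wedge = 80 − 44.1 = 35.9.
Deadweight loss = ½ × 29.9167 × 35.9 = $537.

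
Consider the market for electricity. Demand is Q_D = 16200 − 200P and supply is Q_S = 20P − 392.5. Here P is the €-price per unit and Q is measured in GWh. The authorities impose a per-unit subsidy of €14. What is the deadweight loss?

€1781.82

In inverse form: demand P = 81 − 0.005Q, supply P = 19.625 + 0.05Q.
Competitive equilibrium: 81 − 0.005Q = 19.625 + 0.05Q → Q* = 1115.9091, P* = 75.4205.
The subsidy lowers effective supply by 14: P = 5.625 + 0.05Q.
New quantity: 81 − 0.005Q = 5.625 + 0.05Q → Q' = 1370.4545.
Overproduction ΔQ = 1370.4545 − 1115.9091 = 254.5454; wedge = subsidy = 14.
The triangle = ½ × 254.5454 × 14 = €1781.82.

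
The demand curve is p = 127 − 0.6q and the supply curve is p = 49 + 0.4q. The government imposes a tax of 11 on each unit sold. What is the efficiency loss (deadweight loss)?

Competitive equilibrium: 127 − 0.6q = 49 + 0.4q → q* = 78, p* = 80.2.
With the tax, the buyer price exceeds the seller price by 11: (127 − 0.6q) − (49 + 0.4q) = 11 → q' = 67.
Δq = 78 − 67 = 11; the wedge equals the tax, 11.
Welfare loss = ½ × 11 × 11 = 60.50.

60.50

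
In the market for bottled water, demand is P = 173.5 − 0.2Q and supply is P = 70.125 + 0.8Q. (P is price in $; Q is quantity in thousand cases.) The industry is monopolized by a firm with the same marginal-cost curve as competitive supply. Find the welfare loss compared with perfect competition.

Competitive equilibrium: 173.5 − 0.2Q = 70.125 + 0.8Q → Q* = 103.375, P* = 152.825.
Marginal revenue: MR = 173.5 − 0.4Q. Set MR = MC: 173.5 − 0.4Q = 70.125 + 0.8Q → Q_m = 86.1458.
Price P_m = 173.5 − 0.2·86.1458 = 156.2708; MC(Q_m) = 70.125 + 0.8·86.1458 = 139.0416.
Competitive Q* = 103.375, so ΔQ = 17.2292; wedge = 156.2708 − 139.0416 = 17.2292.
DWL = ½ × 17.2292 × 17.2292 = $148.42 thousand.

$148.42 thousand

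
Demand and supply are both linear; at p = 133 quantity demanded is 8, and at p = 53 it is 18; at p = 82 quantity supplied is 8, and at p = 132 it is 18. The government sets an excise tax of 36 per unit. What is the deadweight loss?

49.85

Demand slope = (53 − 133)/(18 − 8) = −8, so p = 197 − 8q.
Supply slope = (132 − 82)/(18 − 8) = 5, so p = 42 + 5q.
Competitive equilibrium: 197 − 8q = 42 + 5q → q* = 11.9231, p* = 101.6154.
With the tax, the buyer price exceeds the seller price by 36: (197 − 8q) − (42 + 5q) = 36 → q' = 9.1538.
Δq = 11.9231 − 9.1538 = 2.7693; the wedge equals the tax, 36.
Welfare loss = ½ × 2.7693 × 36 = 49.85.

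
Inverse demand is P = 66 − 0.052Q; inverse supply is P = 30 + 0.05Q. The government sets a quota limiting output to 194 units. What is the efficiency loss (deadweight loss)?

1288.38

Competitive equilibrium: 66 − 0.052Q = 30 + 0.05Q → Q* = 352.9412, P* = 47.6471.
At Q = 194: demand price = 66 − 0.052·194 = 55.912; supply price = 30 + 0.05·194 = 39.7.
ΔQ = 352.9412 − 194 = 158.9412; wedge = 55.912 − 39.7 = 16.212.
Deadweight loss = ½ × 158.9412 × 16.212 = 1288.38.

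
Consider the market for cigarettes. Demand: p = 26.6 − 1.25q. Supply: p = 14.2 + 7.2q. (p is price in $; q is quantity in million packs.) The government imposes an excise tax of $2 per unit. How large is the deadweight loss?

$0.24 million

Competitive equilibrium: 26.6 − 1.25q = 14.2 + 7.2q → q* = 1.4675, p* = 24.7657.
With the tax, the buyer price exceeds the seller price by 2: (26.6 − 1.25q) − (14.2 + 7.2q) = 2 → q' = 1.2308.
Δq = 1.4675 − 1.2308 = 0.2367; the wedge equals the tax, 2.
DWL = ½ × 0.2367 × 2 = $0.24 million.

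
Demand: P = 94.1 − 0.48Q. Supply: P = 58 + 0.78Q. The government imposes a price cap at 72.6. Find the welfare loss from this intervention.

Competitive equilibrium: 94.1 − 0.48Q = 58 + 0.78Q → Q* = 28.6508, P* = 80.3476.
At the ceiling P = 72.6, quantity supplied = (72.6 − 58)/0.78 = 18.7179.
Willingness to pay at Q' = 18.7179: 94.1 − 0.48·18.7179 = 85.1154.
ΔQ = 28.6508 − 18.7179 = 9.9329; wedge = 85.1154 − 72.6 = 12.5154.
The triangle = ½ × 9.9329 × 12.5154 = 62.16.

62.16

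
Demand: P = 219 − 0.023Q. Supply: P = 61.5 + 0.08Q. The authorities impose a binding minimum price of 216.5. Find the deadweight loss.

103907.58

Competitive equilibrium: 219 − 0.023Q = 61.5 + 0.08Q → Q* = 1529.12621, P* = 183.8301.
At the floor P = 216.5, quantity demanded = (219 − 216.5)/0.023 = 108.69565.
Sellers' marginal cost at Q' = 108.69565: 61.5 + 0.08·108.69565 = 70.19565.
ΔQ = 1529.12621 − 108.69565 = 1420.43056; wedge = 216.5 − 70.19565 = 146.30435.
DWL = ½ × 1420.43056 × 146.30435 = 103907.58.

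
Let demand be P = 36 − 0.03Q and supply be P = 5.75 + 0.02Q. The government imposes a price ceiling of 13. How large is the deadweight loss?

Competitive equilibrium: 36 − 0.03Q = 5.75 + 0.02Q → Q* = 605, P* = 17.85.
At the ceiling P = 13, quantity supplied = (13 − 5.75)/0.02 = 362.5.
Willingness to pay at Q' = 362.5: 36 − 0.03·362.5 = 25.125.
ΔQ = 605 − 362.5 = 242.5; wedge = 25.125 − 13 = 12.125.
The triangle = ½ × 242.5 × 12.125 = 1470.16.

1470.16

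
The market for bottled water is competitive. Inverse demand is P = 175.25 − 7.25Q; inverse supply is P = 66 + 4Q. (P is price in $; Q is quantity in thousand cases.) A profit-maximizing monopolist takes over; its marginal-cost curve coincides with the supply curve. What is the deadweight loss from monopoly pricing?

$81.47 thousand

Competitive equilibrium: 175.25 − 7.25Q = 66 + 4Q → Q* = 9.7111, P* = 104.8444.
Marginal revenue: MR = 175.25 − 14.5Q. Set MR = MC: 175.25 − 14.5Q = 66 + 4Q → Q_m = 5.9054.
Price P_m = 175.25 − 7.25·5.9054 = 132.4359; MC(Q_m) = 66 + 4·5.9054 = 89.6216.
Competitive Q* = 9.7111, so ΔQ = 3.8057; wedge = 132.4359 − 89.6216 = 42.8143.
Deadweight loss = ½ × 3.8057 × 42.8143 = $81.47 thousand.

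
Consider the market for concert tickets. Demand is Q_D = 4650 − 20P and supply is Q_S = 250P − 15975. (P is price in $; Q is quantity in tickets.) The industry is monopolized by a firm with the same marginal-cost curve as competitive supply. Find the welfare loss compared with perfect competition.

$60836.57

In inverse form: demand P = 232.5 − 0.05Q, supply P = 63.9 + 0.004Q.
Competitive equilibrium: 232.5 − 0.05Q = 63.9 + 0.004Q → Q* = 3122.22222, P* = 76.38889.
Marginal revenue: MR = 232.5 − 0.1Q. Set MR = MC: 232.5 − 0.1Q = 63.9 + 0.004Q → Q_m = 1621.15385.
Price P_m = 232.5 − 0.05·1621.15385 = 151.44231; MC(Q_m) = 63.9 + 0.004·1621.15385 = 70.38462.
Competitive Q* = 3122.22222, so ΔQ = 1501.06837; wedge = 151.44231 − 70.38462 = 81.05769.
DWL = ½ × 1501.06837 × 81.05769 = $60836.57.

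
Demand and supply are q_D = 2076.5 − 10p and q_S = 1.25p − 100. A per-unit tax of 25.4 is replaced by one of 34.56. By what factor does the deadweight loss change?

1.851

In inverse form: demand p = 207.65 − 0.1q, supply p = 80 + 0.8q.
Competitive equilibrium: 207.65 − 0.1q = 80 + 0.8q → q* = 141.8333, p* = 193.4667.
For a per-unit tax t: Δq = t/0.9, so DWL = ½·t·(t/0.9) = t²/1.8.
At t = 25.4: DWL = 358.422. At t = 34.56: DWL = 663.552.
Ratio = (34.56/25.4)² = 1.851.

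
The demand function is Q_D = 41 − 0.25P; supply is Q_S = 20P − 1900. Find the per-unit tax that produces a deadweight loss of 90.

27

In inverse form: demand P = 164 − 4Q, supply P = 95 + 0.05Q.
Competitive equilibrium: 164 − 4Q = 95 + 0.05Q → Q* = 17.037, P* = 95.8519.
A tax t gives ΔQ = t/4.05 and wedge t, so DWL = t²/8.1.
t²/8.1 = 90 → t² = 729 → t = 27.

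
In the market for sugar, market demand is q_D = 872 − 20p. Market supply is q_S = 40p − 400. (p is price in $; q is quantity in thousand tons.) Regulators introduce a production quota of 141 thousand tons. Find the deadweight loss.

$3534.34 thousand

In inverse form: demand p = 43.6 − 0.05q, supply p = 10 + 0.025q.
Competitive equilibrium: 43.6 − 0.05q = 10 + 0.025q → q* = 448, p* = 21.2.
At q = 141: demand price = 43.6 − 0.05·141 = 36.55; supply price = 10 + 0.025·141 = 13.525.
Δq = 448 − 141 = 307; wedge = 36.55 − 13.525 = 23.025.
DWL = ½ × 307 × 23.025 = $3534.34 thousand.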